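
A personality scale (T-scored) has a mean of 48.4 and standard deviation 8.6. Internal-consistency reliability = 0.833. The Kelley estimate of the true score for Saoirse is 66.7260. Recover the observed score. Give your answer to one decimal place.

T̂ = ρX + (1 − ρ)μ  ⇒  X = (T̂ − (1 − ρ)μ) / ρ
X = (66.7260 − 0.167 × 48.4) / 0.833 = (66.7260 − 8.0828) / 0.833 = 58.6432 / 0.833 = 70.400

70.4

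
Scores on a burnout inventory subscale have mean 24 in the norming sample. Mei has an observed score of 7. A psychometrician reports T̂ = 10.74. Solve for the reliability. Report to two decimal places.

0.78

T̂ = ρX + (1 − ρ)μ  ⇒  T̂ − μ = ρ(X − μ)
ρ = (T̂ − μ)/(X − μ) = (10.74 − 24) / (7 − 24) = -13.26 / -17.0 = 0.7800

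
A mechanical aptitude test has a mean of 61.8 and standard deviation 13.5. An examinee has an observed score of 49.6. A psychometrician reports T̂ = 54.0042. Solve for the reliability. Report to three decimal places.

T̂ = ρX + (1 − ρ)μ  ⇒  T̂ − μ = ρ(X − μ)
ρ = (T̂ − μ)/(X − μ) = (54.0042 − 61.8) / (49.6 − 61.8) = -7.7958 / -12.2 = 0.63900

0.639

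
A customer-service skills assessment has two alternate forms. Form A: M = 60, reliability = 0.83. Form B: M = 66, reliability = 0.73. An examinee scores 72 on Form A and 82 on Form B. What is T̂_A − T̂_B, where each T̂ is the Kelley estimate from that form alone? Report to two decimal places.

-7.72

T̂_A = 0.83(72) + 0.17(60) = 69.9600
T̂_B = 0.73(82) + 0.27(66) = 77.6800
T̂_A − T̂_B = -7.7200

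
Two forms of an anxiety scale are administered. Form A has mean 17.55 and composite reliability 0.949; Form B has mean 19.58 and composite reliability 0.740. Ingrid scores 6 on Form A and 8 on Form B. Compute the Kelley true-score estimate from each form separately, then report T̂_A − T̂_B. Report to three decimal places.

-4.422

T̂_A = 0.949(6) + 0.051(17.55) = 6.58905
T̂_B = 0.740(8) + 0.260(19.58) = 11.01080
T̂_A − T̂_B = -4.42175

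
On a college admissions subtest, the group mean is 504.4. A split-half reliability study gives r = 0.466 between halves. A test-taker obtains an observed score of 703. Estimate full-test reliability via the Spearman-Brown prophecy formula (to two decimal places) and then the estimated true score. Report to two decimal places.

Spearman-Brown: ρ = 2r/(1 + r) = 2(0.466)/(1 + 0.466) = 0.9320/1.466 = 0.6357 → 0.64
T̂ = 0.64(703) + 0.36(504.4) = 449.92 + 181.584 = 631.504 → 631.50

631.50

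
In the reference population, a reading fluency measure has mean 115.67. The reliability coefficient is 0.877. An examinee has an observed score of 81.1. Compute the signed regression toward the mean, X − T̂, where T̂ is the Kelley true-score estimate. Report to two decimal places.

-4.25

T̂ = 0.877(81.1) + 0.123(115.67) = 71.1247 + 14.22741 = 85.3521 → 85.352
X − T̂ = 81.1 − 85.352 = -4.252 → -4.25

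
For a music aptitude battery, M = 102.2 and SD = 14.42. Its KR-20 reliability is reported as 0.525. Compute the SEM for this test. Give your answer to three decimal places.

SEM = SD · √(1 − ρ) = 14.42 × √0.475 = 14.42 × 0.6892 = 9.9383

9.938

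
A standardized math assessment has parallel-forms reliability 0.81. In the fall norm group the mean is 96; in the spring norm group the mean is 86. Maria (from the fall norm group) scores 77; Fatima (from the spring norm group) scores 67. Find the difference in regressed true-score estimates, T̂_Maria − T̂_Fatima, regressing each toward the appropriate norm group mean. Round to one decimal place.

T̂_Maria = 0.81(77) + 0.19(96) = 80.610
T̂_Fatima = 0.81(67) + 0.19(86) = 70.610
Difference = 80.610 − 70.610 = 10.000

10.0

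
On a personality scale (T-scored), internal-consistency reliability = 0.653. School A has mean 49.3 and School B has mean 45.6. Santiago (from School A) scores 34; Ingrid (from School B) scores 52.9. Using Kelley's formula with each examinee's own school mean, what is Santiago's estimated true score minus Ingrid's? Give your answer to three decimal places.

-11.058

T̂_Santiago = 0.653(34) + 0.347(49.3) = 39.30910
T̂_Ingrid = 0.653(52.9) + 0.347(45.6) = 50.36690
Difference = 39.30910 − 50.36690 = -11.05780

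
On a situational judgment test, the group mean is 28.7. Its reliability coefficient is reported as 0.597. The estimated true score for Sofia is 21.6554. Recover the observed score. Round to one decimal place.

T̂ = ρX + (1 − ρ)μ  ⇒  X = (T̂ − (1 − ρ)μ) / ρ
X = (21.6554 − 0.403 × 28.7) / 0.597 = (21.6554 − 11.5661) / 0.597 = 10.0893 / 0.597 = 16.900

16.9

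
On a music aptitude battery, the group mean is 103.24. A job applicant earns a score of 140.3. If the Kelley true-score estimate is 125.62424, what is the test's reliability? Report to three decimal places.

T̂ = ρX + (1 − ρ)μ  ⇒  T̂ − μ = ρ(X − μ)
ρ = (T̂ − μ)/(X − μ) = (125.62424 − 103.24) / (140.3 − 103.24) = 22.38424 / 37.06 = 0.60400

0.604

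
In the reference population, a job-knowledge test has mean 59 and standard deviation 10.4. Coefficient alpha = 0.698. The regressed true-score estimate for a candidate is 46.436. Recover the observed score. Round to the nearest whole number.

T̂ = ρX + (1 − ρ)μ  ⇒  X = (T̂ − (1 − ρ)μ) / ρ
X = (46.436 − 0.302 × 59) / 0.698 = (46.436 − 17.818) / 0.698 = 28.618 / 0.698 = 41.00

41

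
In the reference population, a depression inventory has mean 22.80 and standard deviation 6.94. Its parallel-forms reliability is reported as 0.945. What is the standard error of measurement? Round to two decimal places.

1.63

SEM = SD · √(1 − ρ) = 6.94 × √0.055 = 6.94 × 0.2345 = 1.628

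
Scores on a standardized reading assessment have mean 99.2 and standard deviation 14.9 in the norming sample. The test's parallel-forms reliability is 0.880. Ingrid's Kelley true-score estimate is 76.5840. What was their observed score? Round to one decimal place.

73.5

T̂ = ρX + (1 − ρ)μ  ⇒  X = (T̂ − (1 − ρ)μ) / ρ
X = (76.5840 − 0.120 × 99.2) / 0.880 = (76.5840 − 11.9040) / 0.880 = 64.6800 / 0.880 = 73.500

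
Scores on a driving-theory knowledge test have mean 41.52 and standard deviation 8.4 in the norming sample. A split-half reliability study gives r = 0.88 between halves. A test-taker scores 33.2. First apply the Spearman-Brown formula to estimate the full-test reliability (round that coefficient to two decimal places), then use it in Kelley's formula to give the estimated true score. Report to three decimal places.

Spearman-Brown: ρ = 2r/(1 + r) = 2(0.88)/(1 + 0.88) = 1.760/1.88 = 0.9362 → 0.94
Weight the observed score by reliability and the mean by (1 − reliability): T̂ = 0.94·33.2 + 0.06·41.52 = 31.208 + 2.4912 = 33.6992.

33.699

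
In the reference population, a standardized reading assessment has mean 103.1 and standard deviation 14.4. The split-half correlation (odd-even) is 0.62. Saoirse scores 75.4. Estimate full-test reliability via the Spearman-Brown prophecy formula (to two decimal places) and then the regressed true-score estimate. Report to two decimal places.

Spearman-Brown: ρ = 2r/(1 + r) = 2(0.62)/(1 + 0.62) = 1.240/1.62 = 0.7654 → 0.77
T̂ = 0.77(75.4) + 0.23(103.1) = 58.058 + 23.713 = 81.771 → 81.77

81.77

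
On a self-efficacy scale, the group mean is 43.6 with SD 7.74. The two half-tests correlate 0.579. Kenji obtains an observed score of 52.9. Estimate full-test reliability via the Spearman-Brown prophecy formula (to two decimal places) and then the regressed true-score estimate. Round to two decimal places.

50.39

Spearman-Brown: ρ = 2r/(1 + r) = 2(0.579)/(1 + 0.579) = 1.1580/1.579 = 0.7334 → 0.73
T̂ = 0.73(52.9) + 0.27(43.6) = 38.617 + 11.772 = 50.389 → 50.39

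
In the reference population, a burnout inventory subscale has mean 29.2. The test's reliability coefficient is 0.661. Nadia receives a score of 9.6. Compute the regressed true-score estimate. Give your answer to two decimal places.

T̂ = ρX + (1 − ρ)μ
  = 0.661 × 9.6 + 0.339 × 29.2
  = 6.3456 + 9.8988
  = 16.244
  ≈ 16.24

16.24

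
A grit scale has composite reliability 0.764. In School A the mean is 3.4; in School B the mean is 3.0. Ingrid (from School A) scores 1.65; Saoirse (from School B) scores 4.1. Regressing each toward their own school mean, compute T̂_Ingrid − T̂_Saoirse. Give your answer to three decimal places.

-1.777

T̂_Ingrid = 0.764(1.65) + 0.236(3.4) = 2.06300
T̂_Saoirse = 0.764(4.1) + 0.236(3.0) = 3.84040
Difference = 2.06300 − 3.84040 = -1.77740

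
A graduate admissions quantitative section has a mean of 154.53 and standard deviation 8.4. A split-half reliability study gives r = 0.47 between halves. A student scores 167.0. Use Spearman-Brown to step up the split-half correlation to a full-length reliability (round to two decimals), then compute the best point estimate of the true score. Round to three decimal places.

162.511

Spearman-Brown: ρ = 2r/(1 + r) = 2(0.47)/(1 + 0.47) = 0.940/1.47 = 0.6395 → 0.64
T̂ = ρX + (1 − ρ)μ
  = 0.64 × 167.0 + 0.36 × 154.53
  = 106.880 + 55.6308
  = 162.5108
  ≈ 162.511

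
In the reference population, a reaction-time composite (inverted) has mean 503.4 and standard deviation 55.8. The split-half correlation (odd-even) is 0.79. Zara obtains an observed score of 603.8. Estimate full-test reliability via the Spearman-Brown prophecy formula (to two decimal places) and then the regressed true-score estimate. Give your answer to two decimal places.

591.75

Spearman-Brown: ρ = 2r/(1 + r) = 2(0.79)/(1 + 0.79) = 1.580/1.79 = 0.8827 → 0.88
T̂ = 0.88(603.8) + 0.12(503.4) = 531.344 + 60.408 = 591.752 → 591.75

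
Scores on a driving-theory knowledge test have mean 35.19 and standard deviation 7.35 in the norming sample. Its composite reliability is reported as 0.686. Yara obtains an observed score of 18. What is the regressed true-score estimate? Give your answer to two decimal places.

T̂ = ρX + (1 − ρ)μ
  = 0.686 × 18 + 0.314 × 35.19
  = 12.348 + 11.04966
  = 23.398
  ≈ 23.40

23.40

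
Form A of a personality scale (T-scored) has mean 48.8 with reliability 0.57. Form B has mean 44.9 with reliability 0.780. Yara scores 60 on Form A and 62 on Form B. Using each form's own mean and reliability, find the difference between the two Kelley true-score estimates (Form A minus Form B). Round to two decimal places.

-3.05

T̂_A = 0.57(60) + 0.43(48.8) = 55.1840
T̂_B = 0.780(62) + 0.220(44.9) = 58.2380
T̂_A − T̂_B = -3.0540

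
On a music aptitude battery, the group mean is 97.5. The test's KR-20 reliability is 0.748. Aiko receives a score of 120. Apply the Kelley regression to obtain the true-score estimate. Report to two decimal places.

T̂ = 0.748(120) + 0.252(97.5) = 89.760 + 24.5700 = 114.330 → 114.33

114.33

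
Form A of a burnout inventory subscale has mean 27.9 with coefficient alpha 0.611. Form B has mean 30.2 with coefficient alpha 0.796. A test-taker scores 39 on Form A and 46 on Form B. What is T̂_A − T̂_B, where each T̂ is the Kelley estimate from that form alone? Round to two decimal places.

-8.09

T̂_A = 0.611(39) + 0.389(27.9) = 34.6821
T̂_B = 0.796(46) + 0.204(30.2) = 42.7768
T̂_A − T̂_B = -8.0947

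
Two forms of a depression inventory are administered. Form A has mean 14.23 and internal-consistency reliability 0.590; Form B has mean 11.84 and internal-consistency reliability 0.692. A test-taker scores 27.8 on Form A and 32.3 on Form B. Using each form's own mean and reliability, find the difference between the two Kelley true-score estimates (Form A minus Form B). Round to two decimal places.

T̂_A = 0.590(27.8) + 0.410(14.23) = 22.2363
T̂_B = 0.692(32.3) + 0.308(11.84) = 25.9983
T̂_A − T̂_B = -3.7620

-3.76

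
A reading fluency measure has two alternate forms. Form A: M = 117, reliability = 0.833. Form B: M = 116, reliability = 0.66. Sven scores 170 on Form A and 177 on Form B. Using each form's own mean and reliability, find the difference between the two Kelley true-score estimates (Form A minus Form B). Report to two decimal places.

T̂_A = 0.833(170) + 0.167(117) = 161.1490
T̂_B = 0.66(177) + 0.34(116) = 156.2600
T̂_A − T̂_B = 4.8890

4.89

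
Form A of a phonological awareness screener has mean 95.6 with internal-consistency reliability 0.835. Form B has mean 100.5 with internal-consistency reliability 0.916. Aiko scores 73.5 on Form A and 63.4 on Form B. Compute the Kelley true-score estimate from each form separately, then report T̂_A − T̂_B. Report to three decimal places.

10.630

T̂_A = 0.835(73.5) + 0.165(95.6) = 77.14650
T̂_B = 0.916(63.4) + 0.084(100.5) = 66.51640
T̂_A − T̂_B = 10.63010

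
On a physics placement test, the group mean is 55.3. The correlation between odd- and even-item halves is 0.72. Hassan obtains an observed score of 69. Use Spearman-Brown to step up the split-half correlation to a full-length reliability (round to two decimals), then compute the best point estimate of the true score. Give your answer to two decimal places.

66.81

Spearman-Brown: ρ = 2r/(1 + r) = 2(0.72)/(1 + 0.72) = 1.440/1.72 = 0.8372 → 0.84
T̂ = ρX + (1 − ρ)μ
  = 0.84 × 69 + 0.16 × 55.3
  = 57.96 + 8.848
  = 66.808
  ≈ 66.81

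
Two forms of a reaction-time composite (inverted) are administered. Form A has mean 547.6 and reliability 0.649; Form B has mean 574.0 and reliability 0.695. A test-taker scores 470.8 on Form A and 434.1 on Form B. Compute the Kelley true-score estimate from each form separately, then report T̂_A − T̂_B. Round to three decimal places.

T̂_A = 0.649(470.8) + 0.351(547.6) = 497.75680
T̂_B = 0.695(434.1) + 0.305(574.0) = 476.76950
T̂_A − T̂_B = 20.98730

20.987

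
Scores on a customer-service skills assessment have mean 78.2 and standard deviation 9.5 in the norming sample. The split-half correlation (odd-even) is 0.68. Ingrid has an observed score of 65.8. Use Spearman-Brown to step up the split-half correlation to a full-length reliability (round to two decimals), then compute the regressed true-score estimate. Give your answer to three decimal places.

68.156

Spearman-Brown: ρ = 2r/(1 + r) = 2(0.68)/(1 + 0.68) = 1.360/1.68 = 0.8095 → 0.81
T̂ = 0.81(65.8) + 0.19(78.2) = 53.298 + 14.858 = 68.1560 → 68.156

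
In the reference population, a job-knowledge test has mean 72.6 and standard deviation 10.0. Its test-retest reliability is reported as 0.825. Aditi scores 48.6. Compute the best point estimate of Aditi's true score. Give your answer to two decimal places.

Kelley's formula gives T̂ = 0.825·48.6 + 0.175·72.6 = 40.0950 + 12.7050 = 52.800.

52.80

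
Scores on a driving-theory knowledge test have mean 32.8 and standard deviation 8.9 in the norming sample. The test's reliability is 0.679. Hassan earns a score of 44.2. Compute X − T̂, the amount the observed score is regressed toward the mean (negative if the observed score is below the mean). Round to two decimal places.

T̂ = 0.679(44.2) + 0.321(32.8) = 30.0118 + 10.5288 = 40.5406 → 40.541
X − T̂ = 44.2 − 40.541 = 3.659 → 3.66

3.66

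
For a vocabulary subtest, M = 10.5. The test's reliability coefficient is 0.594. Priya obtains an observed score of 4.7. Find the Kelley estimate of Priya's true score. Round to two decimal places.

7.05

T̂ = ρX + (1 − ρ)μ
  = 0.594 × 4.7 + 0.406 × 10.5
  = 2.7918 + 4.2630
  = 7.055
  ≈ 7.05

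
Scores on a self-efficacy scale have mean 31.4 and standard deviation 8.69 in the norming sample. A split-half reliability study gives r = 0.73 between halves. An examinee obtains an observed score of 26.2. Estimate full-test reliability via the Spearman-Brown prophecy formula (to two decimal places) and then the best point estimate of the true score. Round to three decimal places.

Spearman-Brown: ρ = 2r/(1 + r) = 2(0.73)/(1 + 0.73) = 1.460/1.73 = 0.8439 → 0.84
Weight the observed score by reliability and the mean by (1 − reliability): T̂ = 0.84·26.2 + 0.16·31.4 = 22.008 + 5.024 = 27.0320.

27.032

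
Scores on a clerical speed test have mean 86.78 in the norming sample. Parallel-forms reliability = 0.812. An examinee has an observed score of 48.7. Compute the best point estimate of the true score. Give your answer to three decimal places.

T̂ = ρX + (1 − ρ)μ
  = 0.812 × 48.7 + 0.188 × 86.78
  = 39.5444 + 16.31464
  = 55.8590
  ≈ 55.859

55.859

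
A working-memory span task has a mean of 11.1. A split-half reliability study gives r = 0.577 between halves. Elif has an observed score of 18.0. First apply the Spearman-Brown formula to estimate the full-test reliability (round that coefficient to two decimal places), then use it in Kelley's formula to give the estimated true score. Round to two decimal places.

Spearman-Brown: ρ = 2r/(1 + r) = 2(0.577)/(1 + 0.577) = 1.1540/1.577 = 0.7318 → 0.73
T̂ = ρX + (1 − ρ)μ
  = 0.73 × 18.0 + 0.27 × 11.1
  = 13.140 + 2.997
  = 16.137
  ≈ 16.14

16.14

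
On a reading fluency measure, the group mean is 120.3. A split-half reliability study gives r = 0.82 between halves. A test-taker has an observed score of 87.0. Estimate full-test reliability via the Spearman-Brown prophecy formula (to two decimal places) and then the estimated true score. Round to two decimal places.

90.33

Spearman-Brown: ρ = 2r/(1 + r) = 2(0.82)/(1 + 0.82) = 1.640/1.82 = 0.9011 → 0.90
Kelley's formula gives T̂ = 0.90·87.0 + 0.10·120.3 = 78.300 + 12.030 = 90.330.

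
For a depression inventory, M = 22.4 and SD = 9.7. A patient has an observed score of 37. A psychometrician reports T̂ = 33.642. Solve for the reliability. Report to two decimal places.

0.77

T̂ = ρX + (1 − ρ)μ  ⇒  T̂ − μ = ρ(X − μ)
ρ = (T̂ − μ)/(X − μ) = (33.642 − 22.4) / (37 − 22.4) = 11.242 / 14.6 = 0.7700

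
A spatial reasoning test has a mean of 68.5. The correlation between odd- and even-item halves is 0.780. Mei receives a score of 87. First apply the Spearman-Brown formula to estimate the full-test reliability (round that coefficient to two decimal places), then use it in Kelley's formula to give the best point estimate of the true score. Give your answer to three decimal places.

Spearman-Brown: ρ = 2r/(1 + r) = 2(0.780)/(1 + 0.780) = 1.5600/1.780 = 0.8764 → 0.88
Weight the observed score by reliability and the mean by (1 − reliability): T̂ = 0.88·87 + 0.12·68.5 = 76.56 + 8.220 = 84.7800.

84.780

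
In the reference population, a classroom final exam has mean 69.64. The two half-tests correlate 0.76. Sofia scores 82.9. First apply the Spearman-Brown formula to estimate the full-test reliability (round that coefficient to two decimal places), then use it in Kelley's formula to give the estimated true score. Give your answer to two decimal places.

81.04

Spearman-Brown: ρ = 2r/(1 + r) = 2(0.76)/(1 + 0.76) = 1.520/1.76 = 0.8636 → 0.86
T̂ = 0.86(82.9) + 0.14(69.64) = 71.294 + 9.7496 = 81.044 → 81.04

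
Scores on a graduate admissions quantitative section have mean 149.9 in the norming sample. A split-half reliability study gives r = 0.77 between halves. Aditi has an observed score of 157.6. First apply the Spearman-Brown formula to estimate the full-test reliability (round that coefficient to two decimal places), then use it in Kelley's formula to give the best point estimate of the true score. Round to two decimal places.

Spearman-Brown: ρ = 2r/(1 + r) = 2(0.77)/(1 + 0.77) = 1.540/1.77 = 0.8701 → 0.87
T̂ = ρX + (1 − ρ)μ
  = 0.87 × 157.6 + 0.13 × 149.9
  = 137.112 + 19.487
  = 156.599
  ≈ 156.60

156.60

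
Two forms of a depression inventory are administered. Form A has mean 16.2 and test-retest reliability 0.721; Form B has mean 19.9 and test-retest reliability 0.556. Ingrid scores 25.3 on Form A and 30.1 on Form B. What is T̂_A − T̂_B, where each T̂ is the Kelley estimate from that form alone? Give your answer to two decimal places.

T̂_A = 0.721(25.3) + 0.279(16.2) = 22.7611
T̂_B = 0.556(30.1) + 0.444(19.9) = 25.5712
T̂_A − T̂_B = -2.8101

-2.81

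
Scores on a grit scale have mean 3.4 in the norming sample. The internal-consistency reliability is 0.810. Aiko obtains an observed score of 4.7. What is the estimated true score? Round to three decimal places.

T̂ = 0.810(4.7) + 0.190(3.4) = 3.8070 + 0.6460 = 4.4530 → 4.453

4.453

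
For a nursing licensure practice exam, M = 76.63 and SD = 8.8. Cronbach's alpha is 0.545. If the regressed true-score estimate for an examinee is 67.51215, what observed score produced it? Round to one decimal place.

59.9

T̂ = ρX + (1 − ρ)μ  ⇒  X = (T̂ − (1 − ρ)μ) / ρ
X = (67.51215 − 0.455 × 76.63) / 0.545 = (67.51215 − 34.86665) / 0.545 = 32.64550 / 0.545 = 59.900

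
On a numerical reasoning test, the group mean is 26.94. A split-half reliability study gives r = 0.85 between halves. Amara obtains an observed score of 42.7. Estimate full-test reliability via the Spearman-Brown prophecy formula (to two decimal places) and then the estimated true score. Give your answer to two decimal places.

41.44

Spearman-Brown: ρ = 2r/(1 + r) = 2(0.85)/(1 + 0.85) = 1.700/1.85 = 0.9189 → 0.92
T̂ = 0.92(42.7) + 0.08(26.94) = 39.284 + 2.1552 = 41.439 → 41.44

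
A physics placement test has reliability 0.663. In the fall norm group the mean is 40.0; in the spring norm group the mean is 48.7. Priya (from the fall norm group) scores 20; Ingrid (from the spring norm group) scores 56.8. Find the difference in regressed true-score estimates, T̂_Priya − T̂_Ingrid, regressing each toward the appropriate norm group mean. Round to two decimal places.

-27.33

T̂_Priya = 0.663(20) + 0.337(40.0) = 26.7400
T̂_Ingrid = 0.663(56.8) + 0.337(48.7) = 54.0703
Difference = 26.7400 − 54.0703 = -27.3303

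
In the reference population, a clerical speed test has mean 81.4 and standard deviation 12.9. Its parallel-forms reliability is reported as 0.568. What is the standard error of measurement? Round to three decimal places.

SEM = SD · √(1 − ρ) = 12.9 × √0.432 = 12.9 × 0.6573 = 8.4787

8.479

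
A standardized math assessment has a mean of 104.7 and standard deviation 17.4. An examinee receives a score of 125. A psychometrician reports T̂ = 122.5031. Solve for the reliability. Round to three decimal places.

0.877

T̂ = ρX + (1 − ρ)μ  ⇒  T̂ − μ = ρ(X − μ)
ρ = (T̂ − μ)/(X − μ) = (122.5031 − 104.7) / (125 − 104.7) = 17.8031 / 20.3 = 0.87700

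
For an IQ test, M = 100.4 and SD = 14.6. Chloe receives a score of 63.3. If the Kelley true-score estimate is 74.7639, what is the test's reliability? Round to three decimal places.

T̂ = ρX + (1 − ρ)μ  ⇒  T̂ − μ = ρ(X − μ)
ρ = (T̂ − μ)/(X − μ) = (74.7639 − 100.4) / (63.3 − 100.4) = -25.6361 / -37.1 = 0.69100

0.691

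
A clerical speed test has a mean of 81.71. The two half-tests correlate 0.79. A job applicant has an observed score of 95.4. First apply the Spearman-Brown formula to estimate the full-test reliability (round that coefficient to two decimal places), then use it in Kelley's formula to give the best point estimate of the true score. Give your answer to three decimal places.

Spearman-Brown: ρ = 2r/(1 + r) = 2(0.79)/(1 + 0.79) = 1.580/1.79 = 0.8827 → 0.88
Kelley's formula gives T̂ = 0.88·95.4 + 0.12·81.71 = 83.952 + 9.8052 = 93.7572.

93.757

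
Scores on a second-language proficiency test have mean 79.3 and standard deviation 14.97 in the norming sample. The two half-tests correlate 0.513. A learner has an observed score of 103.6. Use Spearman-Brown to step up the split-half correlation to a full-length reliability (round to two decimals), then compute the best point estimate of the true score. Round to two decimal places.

Spearman-Brown: ρ = 2r/(1 + r) = 2(0.513)/(1 + 0.513) = 1.0260/1.513 = 0.6781 → 0.68
Weight the observed score by reliability and the mean by (1 − reliability): T̂ = 0.68·103.6 + 0.32·79.3 = 70.448 + 25.376 = 95.824.

95.82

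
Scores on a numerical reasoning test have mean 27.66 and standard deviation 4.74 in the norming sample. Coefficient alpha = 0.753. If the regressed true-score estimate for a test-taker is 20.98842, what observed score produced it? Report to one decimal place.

18.8

T̂ = ρX + (1 − ρ)μ  ⇒  X = (T̂ − (1 − ρ)μ) / ρ
X = (20.98842 − 0.247 × 27.66) / 0.753 = (20.98842 − 6.83202) / 0.753 = 14.15640 / 0.753 = 18.800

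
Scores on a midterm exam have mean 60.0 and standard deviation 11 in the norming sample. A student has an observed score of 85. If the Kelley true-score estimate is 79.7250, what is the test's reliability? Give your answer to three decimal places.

0.789

T̂ = ρX + (1 − ρ)μ  ⇒  T̂ − μ = ρ(X − μ)
ρ = (T̂ − μ)/(X − μ) = (79.7250 − 60.0) / (85 − 60.0) = 19.7250 / 25.0 = 0.78900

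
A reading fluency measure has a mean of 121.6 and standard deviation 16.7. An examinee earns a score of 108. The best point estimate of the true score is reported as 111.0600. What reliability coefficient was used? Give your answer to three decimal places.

T̂ = ρX + (1 − ρ)μ  ⇒  T̂ − μ = ρ(X − μ)
ρ = (T̂ − μ)/(X − μ) = (111.0600 − 121.6) / (108 − 121.6) = -10.5400 / -13.6 = 0.77500

0.775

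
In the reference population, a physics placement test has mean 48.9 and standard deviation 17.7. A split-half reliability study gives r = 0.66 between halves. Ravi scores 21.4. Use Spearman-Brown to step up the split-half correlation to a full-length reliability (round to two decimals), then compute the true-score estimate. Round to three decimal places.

Spearman-Brown: ρ = 2r/(1 + r) = 2(0.66)/(1 + 0.66) = 1.320/1.66 = 0.7952 → 0.80
T̂ = ρX + (1 − ρ)μ
  = 0.80 × 21.4 + 0.20 × 48.9
  = 17.120 + 9.780
  = 26.9000
  ≈ 26.900

26.900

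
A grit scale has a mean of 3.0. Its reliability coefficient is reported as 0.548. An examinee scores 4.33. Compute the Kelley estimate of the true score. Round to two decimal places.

3.73

T̂ = ρX + (1 − ρ)μ
  = 0.548 × 4.33 + 0.452 × 3.0
  = 2.37284 + 1.3560
  = 3.729
  ≈ 3.73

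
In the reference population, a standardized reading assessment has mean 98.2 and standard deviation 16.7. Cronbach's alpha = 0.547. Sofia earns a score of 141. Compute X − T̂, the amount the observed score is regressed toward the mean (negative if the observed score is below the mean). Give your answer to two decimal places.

T̂ = 0.547(141) + 0.453(98.2) = 77.127 + 44.4846 = 121.6116 → 121.612
X − T̂ = 141 − 121.612 = 19.388 → 19.39

19.39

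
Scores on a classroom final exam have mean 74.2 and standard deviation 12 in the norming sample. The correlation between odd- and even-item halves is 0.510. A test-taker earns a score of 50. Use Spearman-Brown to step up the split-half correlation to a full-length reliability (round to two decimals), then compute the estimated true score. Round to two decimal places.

Spearman-Brown: ρ = 2r/(1 + r) = 2(0.510)/(1 + 0.510) = 1.0200/1.510 = 0.6755 → 0.68
Regress the observed score toward the mean by the unreliability: T̂ = 0.68·50 + 0.32·74.2 = 34.00 + 23.744 = 57.744.

57.74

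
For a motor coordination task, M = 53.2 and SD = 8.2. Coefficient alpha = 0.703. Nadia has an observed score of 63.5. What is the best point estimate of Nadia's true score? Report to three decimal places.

60.441

T̂ = ρX + (1 − ρ)μ
  = 0.703 × 63.5 + 0.297 × 53.2
  = 44.6405 + 15.8004
  = 60.4409
  ≈ 60.441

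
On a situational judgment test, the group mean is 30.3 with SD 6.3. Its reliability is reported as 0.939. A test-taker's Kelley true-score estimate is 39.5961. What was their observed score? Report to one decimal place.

40.2

T̂ = ρX + (1 − ρ)μ  ⇒  X = (T̂ − (1 − ρ)μ) / ρ
X = (39.5961 − 0.061 × 30.3) / 0.939 = (39.5961 − 1.8483) / 0.939 = 37.7478 / 0.939 = 40.200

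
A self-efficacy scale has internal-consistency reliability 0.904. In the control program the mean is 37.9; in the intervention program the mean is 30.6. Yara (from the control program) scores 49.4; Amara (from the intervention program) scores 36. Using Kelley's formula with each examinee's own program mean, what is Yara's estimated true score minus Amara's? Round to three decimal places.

12.814

T̂_Yara = 0.904(49.4) + 0.096(37.9) = 48.29600
T̂_Amara = 0.904(36) + 0.096(30.6) = 35.48160
Difference = 48.29600 − 35.48160 = 12.81440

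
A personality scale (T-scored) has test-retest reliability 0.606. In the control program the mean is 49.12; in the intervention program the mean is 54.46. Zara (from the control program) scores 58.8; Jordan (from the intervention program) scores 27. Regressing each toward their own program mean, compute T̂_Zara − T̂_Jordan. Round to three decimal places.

T̂_Zara = 0.606(58.8) + 0.394(49.12) = 54.98608
T̂_Jordan = 0.606(27) + 0.394(54.46) = 37.81924
Difference = 54.98608 − 37.81924 = 17.16684

17.167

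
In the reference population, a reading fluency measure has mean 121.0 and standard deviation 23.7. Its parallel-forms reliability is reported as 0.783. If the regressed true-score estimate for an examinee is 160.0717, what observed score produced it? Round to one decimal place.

T̂ = ρX + (1 − ρ)μ  ⇒  X = (T̂ − (1 − ρ)μ) / ρ
X = (160.0717 − 0.217 × 121.0) / 0.783 = (160.0717 − 26.2570) / 0.783 = 133.8147 / 0.783 = 170.900

170.9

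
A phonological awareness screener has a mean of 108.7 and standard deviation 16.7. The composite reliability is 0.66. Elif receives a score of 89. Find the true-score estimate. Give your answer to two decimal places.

T̂ = 0.66(89) + 0.34(108.7) = 58.74 + 36.958 = 95.698 → 95.70

95.70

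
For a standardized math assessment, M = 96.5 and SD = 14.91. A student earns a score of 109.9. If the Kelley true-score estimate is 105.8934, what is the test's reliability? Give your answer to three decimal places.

0.701

T̂ = ρX + (1 − ρ)μ  ⇒  T̂ − μ = ρ(X − μ)
ρ = (T̂ − μ)/(X − μ) = (105.8934 − 96.5) / (109.9 − 96.5) = 9.3934 / 13.4 = 0.70100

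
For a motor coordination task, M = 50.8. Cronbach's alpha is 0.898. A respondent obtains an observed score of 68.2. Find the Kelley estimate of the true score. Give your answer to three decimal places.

Kelley's formula gives T̂ = 0.898·68.2 + 0.102·50.8 = 61.2436 + 5.1816 = 66.4252.

66.425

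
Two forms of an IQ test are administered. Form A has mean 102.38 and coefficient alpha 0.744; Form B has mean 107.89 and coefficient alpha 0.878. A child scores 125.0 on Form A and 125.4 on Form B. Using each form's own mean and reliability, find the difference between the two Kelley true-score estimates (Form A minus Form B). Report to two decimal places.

T̂_A = 0.744(125.0) + 0.256(102.38) = 119.2093
T̂_B = 0.878(125.4) + 0.122(107.89) = 123.2638
T̂_A − T̂_B = -4.0545

-4.05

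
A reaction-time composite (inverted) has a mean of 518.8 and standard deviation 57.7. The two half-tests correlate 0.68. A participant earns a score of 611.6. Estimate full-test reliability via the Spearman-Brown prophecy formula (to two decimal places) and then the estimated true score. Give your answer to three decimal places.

Spearman-Brown: ρ = 2r/(1 + r) = 2(0.68)/(1 + 0.68) = 1.360/1.68 = 0.8095 → 0.81
T̂ = 0.81(611.6) + 0.19(518.8) = 495.396 + 98.572 = 593.9680 → 593.968

593.968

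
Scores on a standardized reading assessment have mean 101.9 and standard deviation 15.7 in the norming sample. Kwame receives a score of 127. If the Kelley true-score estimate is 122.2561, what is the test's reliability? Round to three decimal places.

T̂ = ρX + (1 − ρ)μ  ⇒  T̂ − μ = ρ(X − μ)
ρ = (T̂ − μ)/(X − μ) = (122.2561 − 101.9) / (127 − 101.9) = 20.3561 / 25.1 = 0.81100

0.811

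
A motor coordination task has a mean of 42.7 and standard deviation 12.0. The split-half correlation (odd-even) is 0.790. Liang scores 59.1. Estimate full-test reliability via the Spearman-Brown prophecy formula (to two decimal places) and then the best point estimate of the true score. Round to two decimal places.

57.13

Spearman-Brown: ρ = 2r/(1 + r) = 2(0.790)/(1 + 0.790) = 1.5800/1.790 = 0.8827 → 0.88
T̂ = 0.88(59.1) + 0.12(42.7) = 52.008 + 5.124 = 57.132 → 57.13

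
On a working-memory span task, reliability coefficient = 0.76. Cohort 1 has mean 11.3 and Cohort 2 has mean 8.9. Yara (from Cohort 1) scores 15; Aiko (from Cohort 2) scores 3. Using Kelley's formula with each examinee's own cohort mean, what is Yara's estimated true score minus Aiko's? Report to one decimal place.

T̂_Yara = 0.76(15) + 0.24(11.3) = 14.112
T̂_Aiko = 0.76(3) + 0.24(8.9) = 4.416
Difference = 14.112 − 4.416 = 9.696

9.7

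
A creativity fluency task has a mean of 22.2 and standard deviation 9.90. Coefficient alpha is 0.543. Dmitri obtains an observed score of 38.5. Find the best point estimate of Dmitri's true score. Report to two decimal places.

T̂ = 0.543(38.5) + 0.457(22.2) = 20.9055 + 10.1454 = 31.051 → 31.05

31.05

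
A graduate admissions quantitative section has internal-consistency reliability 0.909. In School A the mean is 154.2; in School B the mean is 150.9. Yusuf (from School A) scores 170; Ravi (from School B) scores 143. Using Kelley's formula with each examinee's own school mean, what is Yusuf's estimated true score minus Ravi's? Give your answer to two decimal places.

24.84

T̂_Yusuf = 0.909(170) + 0.091(154.2) = 168.5622
T̂_Ravi = 0.909(143) + 0.091(150.9) = 143.7189
Difference = 168.5622 − 143.7189 = 24.8433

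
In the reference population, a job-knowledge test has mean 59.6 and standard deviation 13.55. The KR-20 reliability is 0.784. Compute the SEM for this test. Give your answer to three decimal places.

SEM = SD · √(1 − ρ) = 13.55 × √0.216 = 13.55 × 0.4648 = 6.2975

6.297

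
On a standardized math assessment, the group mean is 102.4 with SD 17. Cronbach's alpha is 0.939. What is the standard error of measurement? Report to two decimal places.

4.20

SEM = SD · √(1 − ρ) = 17 × √0.061 = 17 × 0.2470 = 4.199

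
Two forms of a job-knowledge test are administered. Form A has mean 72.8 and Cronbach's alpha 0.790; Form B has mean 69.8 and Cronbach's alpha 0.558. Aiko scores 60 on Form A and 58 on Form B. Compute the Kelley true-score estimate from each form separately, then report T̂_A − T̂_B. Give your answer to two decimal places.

T̂_A = 0.790(60) + 0.210(72.8) = 62.6880
T̂_B = 0.558(58) + 0.442(69.8) = 63.2156
T̂_A − T̂_B = -0.5276

-0.53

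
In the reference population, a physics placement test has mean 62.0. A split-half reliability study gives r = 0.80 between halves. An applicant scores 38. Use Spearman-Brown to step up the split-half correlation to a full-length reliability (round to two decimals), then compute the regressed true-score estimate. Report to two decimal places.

Spearman-Brown: ρ = 2r/(1 + r) = 2(0.80)/(1 + 0.80) = 1.600/1.80 = 0.8889 → 0.89
T̂ = 0.89(38) + 0.11(62.0) = 33.82 + 6.820 = 40.640 → 40.64

40.64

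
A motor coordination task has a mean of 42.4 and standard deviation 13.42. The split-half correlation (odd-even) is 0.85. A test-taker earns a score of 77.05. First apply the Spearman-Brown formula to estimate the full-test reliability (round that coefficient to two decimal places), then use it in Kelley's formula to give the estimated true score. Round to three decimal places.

74.278

Spearman-Brown: ρ = 2r/(1 + r) = 2(0.85)/(1 + 0.85) = 1.700/1.85 = 0.9189 → 0.92
T̂ = ρX + (1 − ρ)μ
  = 0.92 × 77.05 + 0.08 × 42.4
  = 70.8860 + 3.392
  = 74.2780
  ≈ 74.278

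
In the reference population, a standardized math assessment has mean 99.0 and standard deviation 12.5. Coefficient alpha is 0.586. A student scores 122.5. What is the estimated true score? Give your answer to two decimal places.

T̂ = ρX + (1 − ρ)μ
  = 0.586 × 122.5 + 0.414 × 99.0
  = 71.7850 + 40.9860
  = 112.771
  ≈ 112.77

112.77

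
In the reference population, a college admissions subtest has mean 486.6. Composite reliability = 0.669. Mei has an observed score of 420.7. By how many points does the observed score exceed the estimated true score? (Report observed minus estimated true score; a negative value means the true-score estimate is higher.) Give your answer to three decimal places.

-21.813

T̂ = ρX + (1 − ρ)μ
  = 0.669 × 420.7 + 0.331 × 486.6
  = 281.4483 + 161.0646
  = 442.51290
  ≈ 442.5129
X − T̂ = 420.7 − 442.5129 = -21.8129 → -21.813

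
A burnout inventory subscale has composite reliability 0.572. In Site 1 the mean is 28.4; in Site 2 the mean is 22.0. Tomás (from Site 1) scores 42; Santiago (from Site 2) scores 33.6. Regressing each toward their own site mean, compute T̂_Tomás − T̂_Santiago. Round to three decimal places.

T̂_Tomás = 0.572(42) + 0.428(28.4) = 36.17920
T̂_Santiago = 0.572(33.6) + 0.428(22.0) = 28.63520
Difference = 36.17920 − 28.63520 = 7.54400

7.544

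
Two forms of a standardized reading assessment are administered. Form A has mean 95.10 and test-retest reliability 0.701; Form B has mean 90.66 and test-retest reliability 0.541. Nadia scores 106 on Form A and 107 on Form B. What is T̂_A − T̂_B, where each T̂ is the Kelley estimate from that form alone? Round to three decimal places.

3.241

T̂_A = 0.701(106) + 0.299(95.10) = 102.74090
T̂_B = 0.541(107) + 0.459(90.66) = 99.49994
T̂_A − T̂_B = 3.24096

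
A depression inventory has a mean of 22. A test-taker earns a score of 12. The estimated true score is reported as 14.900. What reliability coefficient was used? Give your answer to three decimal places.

T̂ = ρX + (1 − ρ)μ  ⇒  T̂ − μ = ρ(X − μ)
ρ = (T̂ − μ)/(X − μ) = (14.900 − 22) / (12 − 22) = -7.100 / -10.0 = 0.71000

0.710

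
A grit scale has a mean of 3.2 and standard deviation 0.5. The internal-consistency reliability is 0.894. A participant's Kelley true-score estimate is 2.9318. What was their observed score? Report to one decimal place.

T̂ = ρX + (1 − ρ)μ  ⇒  X = (T̂ − (1 − ρ)μ) / ρ
X = (2.9318 − 0.106 × 3.2) / 0.894 = (2.9318 − 0.3392) / 0.894 = 2.5926 / 0.894 = 2.900

2.9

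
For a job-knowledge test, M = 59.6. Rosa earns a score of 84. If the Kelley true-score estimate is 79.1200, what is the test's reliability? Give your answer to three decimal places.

0.800

T̂ = ρX + (1 − ρ)μ  ⇒  T̂ − μ = ρ(X − μ)
ρ = (T̂ − μ)/(X − μ) = (79.1200 − 59.6) / (84 − 59.6) = 19.5200 / 24.4 = 0.80000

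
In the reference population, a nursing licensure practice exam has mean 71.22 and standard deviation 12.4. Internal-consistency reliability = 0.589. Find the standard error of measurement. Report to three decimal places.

7.950

SEM = SD · √(1 − ρ) = 12.4 × √0.411 = 12.4 × 0.6411 = 7.9496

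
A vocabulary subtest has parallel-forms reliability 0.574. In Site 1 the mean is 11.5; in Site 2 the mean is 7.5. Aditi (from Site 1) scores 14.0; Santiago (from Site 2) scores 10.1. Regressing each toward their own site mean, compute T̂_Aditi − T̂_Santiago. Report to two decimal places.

3.94

T̂_Aditi = 0.574(14.0) + 0.426(11.5) = 12.9350
T̂_Santiago = 0.574(10.1) + 0.426(7.5) = 8.9924
Difference = 12.9350 − 8.9924 = 3.9426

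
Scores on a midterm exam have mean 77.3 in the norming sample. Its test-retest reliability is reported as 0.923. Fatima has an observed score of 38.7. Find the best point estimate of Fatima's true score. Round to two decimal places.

41.67

T̂ = 0.923(38.7) + 0.077(77.3) = 35.7201 + 5.9521 = 41.672 → 41.67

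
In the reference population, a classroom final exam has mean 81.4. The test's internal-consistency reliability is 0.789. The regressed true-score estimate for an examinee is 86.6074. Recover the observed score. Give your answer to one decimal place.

88.0

T̂ = ρX + (1 − ρ)μ  ⇒  X = (T̂ − (1 − ρ)μ) / ρ
X = (86.6074 − 0.211 × 81.4) / 0.789 = (86.6074 − 17.1754) / 0.789 = 69.4320 / 0.789 = 88.000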